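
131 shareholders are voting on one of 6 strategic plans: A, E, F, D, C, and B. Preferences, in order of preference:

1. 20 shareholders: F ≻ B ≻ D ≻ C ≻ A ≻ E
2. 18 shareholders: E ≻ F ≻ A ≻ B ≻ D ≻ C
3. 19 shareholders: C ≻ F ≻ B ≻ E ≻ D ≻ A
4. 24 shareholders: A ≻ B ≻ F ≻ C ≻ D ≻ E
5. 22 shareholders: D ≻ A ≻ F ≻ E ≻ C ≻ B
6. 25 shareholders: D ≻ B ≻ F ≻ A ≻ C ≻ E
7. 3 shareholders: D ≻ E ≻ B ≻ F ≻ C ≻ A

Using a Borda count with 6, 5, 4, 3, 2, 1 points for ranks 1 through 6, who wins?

F

A: 20·2 + 18·4 + 19·1 + 24·6 + 22·5 + 25·3 + 3·1 = 463
E: 20·1 + 18·6 + 19·3 + 24·1 + 22·3 + 25·1 + 3·5 = 315
F: 20·6 + 18·5 + 19·5 + 24·4 + 22·4 + 25·4 + 3·3 = 598
D: 20·4 + 18·2 + 19·2 + 24·2 + 22·6 + 25·6 + 3·6 = 502
C: 20·3 + 18·1 + 19·6 + 24·3 + 22·2 + 25·2 + 3·2 = 364
B: 20·5 + 18·3 + 19·4 + 24·5 + 22·1 + 25·5 + 3·4 = 509
F has the highest Borda score (598).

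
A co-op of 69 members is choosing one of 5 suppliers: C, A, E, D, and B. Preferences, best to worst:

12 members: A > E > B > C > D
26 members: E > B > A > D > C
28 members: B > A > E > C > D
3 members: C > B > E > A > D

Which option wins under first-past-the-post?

B

First-place votes: C 3, A 12, E 26, D 0, B 28.
B has the most first-place votes.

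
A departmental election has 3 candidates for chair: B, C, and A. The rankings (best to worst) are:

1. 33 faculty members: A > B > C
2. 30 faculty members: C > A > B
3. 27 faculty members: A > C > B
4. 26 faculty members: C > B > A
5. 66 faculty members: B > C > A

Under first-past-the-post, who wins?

First-place votes: B 66, C 56, A 60.
B has the most first-place votes.

B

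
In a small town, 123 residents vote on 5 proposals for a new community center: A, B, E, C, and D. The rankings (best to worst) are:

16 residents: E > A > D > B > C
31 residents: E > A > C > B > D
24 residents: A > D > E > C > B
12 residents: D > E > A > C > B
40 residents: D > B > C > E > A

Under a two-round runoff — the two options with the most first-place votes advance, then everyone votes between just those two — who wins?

Round 1 first-place votes: A 24, B 0, E 47, C 0, D 52.
D and E advance.
Runoff: D is preferred to E by 76 voters; E by 47.
D wins the runoff.

D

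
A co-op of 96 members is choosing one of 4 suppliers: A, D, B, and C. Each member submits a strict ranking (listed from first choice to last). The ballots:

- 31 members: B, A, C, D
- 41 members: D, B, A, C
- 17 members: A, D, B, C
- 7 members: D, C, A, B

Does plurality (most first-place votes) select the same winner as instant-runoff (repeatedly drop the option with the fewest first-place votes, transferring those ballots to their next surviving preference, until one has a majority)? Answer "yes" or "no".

yes

Plurality — first-place votes: A 17, D 48, B 31, C 0. Winner: D.
Instant-runoff — R1 A 17, D 48, B 31, C 0 (C out); R2 A 17, D 48, B 31 (A out); R3 D 65, B 31 (D winner). Winner: D.
The two methods agree.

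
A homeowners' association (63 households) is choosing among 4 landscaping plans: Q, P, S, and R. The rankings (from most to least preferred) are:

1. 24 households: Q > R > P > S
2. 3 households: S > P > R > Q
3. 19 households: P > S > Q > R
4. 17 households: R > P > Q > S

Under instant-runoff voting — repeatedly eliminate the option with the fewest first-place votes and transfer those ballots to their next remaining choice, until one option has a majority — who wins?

Round 1: Q 24, P 19, S 3, R 17. Eliminate S.
Round 2: Q 24, P 22, R 17. Eliminate R.
Round 3: Q 24, P 39. P has a majority.

P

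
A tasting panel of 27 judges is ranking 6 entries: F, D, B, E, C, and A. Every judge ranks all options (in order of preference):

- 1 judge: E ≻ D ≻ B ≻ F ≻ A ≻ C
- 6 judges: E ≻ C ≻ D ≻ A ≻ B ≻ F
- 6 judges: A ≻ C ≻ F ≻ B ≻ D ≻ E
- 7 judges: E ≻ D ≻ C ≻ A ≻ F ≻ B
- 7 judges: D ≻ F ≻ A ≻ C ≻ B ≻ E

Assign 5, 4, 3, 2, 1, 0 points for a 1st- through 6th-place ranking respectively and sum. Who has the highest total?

D

F: 1·2 + 6·0 + 6·3 + 7·1 + 7·4 = 55
D: 1·4 + 6·3 + 6·1 + 7·4 + 7·5 = 91
B: 1·3 + 6·1 + 6·2 + 7·0 + 7·1 = 28
E: 1·5 + 6·5 + 6·0 + 7·5 + 7·0 = 70
C: 1·0 + 6·4 + 6·4 + 7·3 + 7·2 = 83
A: 1·1 + 6·2 + 6·5 + 7·2 + 7·3 = 78
D has the highest Borda score (91).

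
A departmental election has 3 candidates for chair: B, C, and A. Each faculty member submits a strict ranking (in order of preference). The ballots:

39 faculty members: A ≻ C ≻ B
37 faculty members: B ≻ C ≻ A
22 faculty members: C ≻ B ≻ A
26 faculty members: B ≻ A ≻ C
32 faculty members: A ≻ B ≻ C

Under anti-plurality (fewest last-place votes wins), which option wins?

B

Last-place votes: B 39, C 58, A 59.
B is ranked last by the fewest voters, so B wins.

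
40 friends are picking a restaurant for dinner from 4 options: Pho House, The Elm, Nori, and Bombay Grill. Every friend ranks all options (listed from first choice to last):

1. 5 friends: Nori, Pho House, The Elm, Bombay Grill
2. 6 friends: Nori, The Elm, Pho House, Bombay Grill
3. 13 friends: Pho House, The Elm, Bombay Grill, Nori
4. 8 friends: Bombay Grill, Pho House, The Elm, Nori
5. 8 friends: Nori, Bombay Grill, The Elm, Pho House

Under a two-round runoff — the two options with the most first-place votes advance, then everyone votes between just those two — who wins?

Pho House

Round 1 first-place votes: Pho House 13, The Elm 0, Nori 19, Bombay Grill 8.
Nori and Pho House advance.
Runoff: Nori is preferred to Pho House by 19 voters; Pho House by 21.
Pho House wins the runoff.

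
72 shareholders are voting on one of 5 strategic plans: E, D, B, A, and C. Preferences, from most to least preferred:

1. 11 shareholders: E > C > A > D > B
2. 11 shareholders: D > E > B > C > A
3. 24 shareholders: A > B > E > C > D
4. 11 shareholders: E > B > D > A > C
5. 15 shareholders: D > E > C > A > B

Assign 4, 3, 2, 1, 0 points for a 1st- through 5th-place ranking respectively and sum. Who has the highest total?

E

E: 11·4 + 11·3 + 24·2 + 11·4 + 15·3 = 214
D: 11·1 + 11·4 + 24·0 + 11·2 + 15·4 = 137
B: 11·0 + 11·2 + 24·3 + 11·3 + 15·0 = 127
A: 11·2 + 11·0 + 24·4 + 11·1 + 15·1 = 144
C: 11·3 + 11·1 + 24·1 + 11·0 + 15·2 = 98
E has the highest Borda score (214).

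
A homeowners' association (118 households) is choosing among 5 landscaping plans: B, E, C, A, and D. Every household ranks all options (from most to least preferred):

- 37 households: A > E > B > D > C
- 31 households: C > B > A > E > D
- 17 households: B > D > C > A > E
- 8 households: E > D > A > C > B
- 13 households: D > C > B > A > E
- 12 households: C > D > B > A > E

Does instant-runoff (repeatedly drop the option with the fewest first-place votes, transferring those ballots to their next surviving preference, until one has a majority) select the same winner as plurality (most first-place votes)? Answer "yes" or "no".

no

Instant-runoff — R1 B 17, E 8, C 43, A 37, D 13 (E out); R2 B 17, C 43, A 37, D 21 (B out); R3 C 43, A 37, D 38 (A out); R4 C 43, D 75 (D winner). Winner: D.
Plurality — first-place votes: B 17, E 8, C 43, A 37, D 13. Winner: C.
The two methods disagree.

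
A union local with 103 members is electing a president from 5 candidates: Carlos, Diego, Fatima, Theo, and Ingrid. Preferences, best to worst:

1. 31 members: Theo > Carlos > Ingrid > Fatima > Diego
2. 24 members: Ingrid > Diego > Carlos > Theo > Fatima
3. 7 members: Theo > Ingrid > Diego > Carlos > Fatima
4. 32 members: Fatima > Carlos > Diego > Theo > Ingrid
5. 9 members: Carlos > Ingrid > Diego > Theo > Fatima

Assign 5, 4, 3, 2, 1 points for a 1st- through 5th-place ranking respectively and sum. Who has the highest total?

Carlos: 31·4 + 24·3 + 7·2 + 32·4 + 9·5 = 383
Diego: 31·1 + 24·4 + 7·3 + 32·3 + 9·3 = 271
Fatima: 31·2 + 24·1 + 7·1 + 32·5 + 9·1 = 262
Theo: 31·5 + 24·2 + 7·5 + 32·2 + 9·2 = 320
Ingrid: 31·3 + 24·5 + 7·4 + 32·1 + 9·4 = 309
Carlos has the highest Borda score (383).

Carlos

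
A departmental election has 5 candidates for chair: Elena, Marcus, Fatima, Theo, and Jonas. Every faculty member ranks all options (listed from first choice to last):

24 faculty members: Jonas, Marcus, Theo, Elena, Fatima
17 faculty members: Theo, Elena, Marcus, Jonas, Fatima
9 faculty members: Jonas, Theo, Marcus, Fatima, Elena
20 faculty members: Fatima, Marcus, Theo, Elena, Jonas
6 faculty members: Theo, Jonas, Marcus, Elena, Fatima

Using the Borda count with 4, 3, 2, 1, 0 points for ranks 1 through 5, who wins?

Theo

Elena: 24·1 + 17·3 + 9·0 + 20·1 + 6·1 = 101
Marcus: 24·3 + 17·2 + 9·2 + 20·3 + 6·2 = 196
Fatima: 24·0 + 17·0 + 9·1 + 20·4 + 6·0 = 89
Theo: 24·2 + 17·4 + 9·3 + 20·2 + 6·4 = 207
Jonas: 24·4 + 17·1 + 9·4 + 20·0 + 6·3 = 167
Theo has the highest Borda score (207).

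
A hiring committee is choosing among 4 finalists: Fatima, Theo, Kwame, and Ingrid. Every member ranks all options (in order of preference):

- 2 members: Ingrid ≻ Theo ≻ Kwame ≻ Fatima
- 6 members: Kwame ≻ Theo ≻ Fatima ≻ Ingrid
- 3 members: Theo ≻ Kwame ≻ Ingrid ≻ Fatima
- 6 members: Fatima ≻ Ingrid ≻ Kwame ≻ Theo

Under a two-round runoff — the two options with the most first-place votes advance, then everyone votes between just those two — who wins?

Kwame

Round 1 first-place votes: Fatima 6, Theo 3, Kwame 6, Ingrid 2.
Kwame and Fatima advance.
Runoff: Kwame is preferred to Fatima by 11 voters; Fatima by 6.
Kwame wins the runoff.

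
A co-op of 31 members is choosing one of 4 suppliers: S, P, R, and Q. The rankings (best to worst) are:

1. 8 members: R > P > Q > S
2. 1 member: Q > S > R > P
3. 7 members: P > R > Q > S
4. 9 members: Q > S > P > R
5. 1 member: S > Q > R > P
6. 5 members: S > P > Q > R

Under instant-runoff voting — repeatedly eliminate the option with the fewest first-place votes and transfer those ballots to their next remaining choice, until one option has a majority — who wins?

P

Round 1: S 6, P 7, R 8, Q 10. Eliminate S.
Round 2: P 12, R 8, Q 11. Eliminate R.
Round 3: P 20, Q 11. P has a majority.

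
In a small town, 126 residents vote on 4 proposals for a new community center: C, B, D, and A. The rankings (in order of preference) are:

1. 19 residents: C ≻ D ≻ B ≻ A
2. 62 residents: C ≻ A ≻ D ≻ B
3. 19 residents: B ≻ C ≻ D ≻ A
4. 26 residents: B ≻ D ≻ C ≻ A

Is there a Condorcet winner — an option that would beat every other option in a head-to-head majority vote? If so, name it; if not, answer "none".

C

C vs B: 81–45 for C.
C vs D: 100–26 for C.
C vs A: 126–0 for C.
C beats every other option head-to-head.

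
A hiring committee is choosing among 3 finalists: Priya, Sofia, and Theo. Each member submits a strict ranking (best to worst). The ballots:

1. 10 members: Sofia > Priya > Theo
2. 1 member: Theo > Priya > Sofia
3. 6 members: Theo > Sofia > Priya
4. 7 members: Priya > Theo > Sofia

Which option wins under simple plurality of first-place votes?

Sofia

First-place votes: Priya 7, Sofia 10, Theo 7.
Sofia has the most first-place votes.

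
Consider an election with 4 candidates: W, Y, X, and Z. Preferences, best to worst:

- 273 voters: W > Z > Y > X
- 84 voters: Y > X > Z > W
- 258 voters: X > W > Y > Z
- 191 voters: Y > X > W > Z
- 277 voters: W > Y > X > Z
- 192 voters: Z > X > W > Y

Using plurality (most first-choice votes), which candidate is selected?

First-place votes: W 550, Y 275, X 258, Z 192.
W has the most first-place votes.

W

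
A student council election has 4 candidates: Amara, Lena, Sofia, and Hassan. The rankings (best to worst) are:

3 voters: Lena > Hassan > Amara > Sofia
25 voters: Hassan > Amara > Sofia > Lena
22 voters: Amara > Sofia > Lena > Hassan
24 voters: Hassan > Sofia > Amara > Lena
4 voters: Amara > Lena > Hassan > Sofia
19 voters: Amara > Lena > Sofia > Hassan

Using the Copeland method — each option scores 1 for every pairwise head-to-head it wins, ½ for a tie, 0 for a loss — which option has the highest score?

Amara: beats Lena and Sofia; loses to Hassan → score 2.
Lena: loses to Amara, Sofia, and Hassan → score 0.
Sofia: beats Lena; loses to Amara and Hassan → score 1.
Hassan: beats Amara, Lena, and Sofia → score 3.
Hassan has the best pairwise record.

Hassan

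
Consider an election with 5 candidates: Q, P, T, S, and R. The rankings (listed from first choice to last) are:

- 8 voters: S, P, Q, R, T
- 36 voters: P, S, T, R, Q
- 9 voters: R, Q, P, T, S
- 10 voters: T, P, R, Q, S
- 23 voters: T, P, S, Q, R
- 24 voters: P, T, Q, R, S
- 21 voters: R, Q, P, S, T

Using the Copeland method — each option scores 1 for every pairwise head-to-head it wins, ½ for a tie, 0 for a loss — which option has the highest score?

Q: loses to P, T, S, and R → score 0.
P: beats Q, T, S, and R → score 4.
T: beats Q, S, and R; loses to P → score 3.
S: beats Q and R; loses to P and T → score 2.
R: beats Q; loses to P, T, and S → score 1.
P has the best pairwise record.

P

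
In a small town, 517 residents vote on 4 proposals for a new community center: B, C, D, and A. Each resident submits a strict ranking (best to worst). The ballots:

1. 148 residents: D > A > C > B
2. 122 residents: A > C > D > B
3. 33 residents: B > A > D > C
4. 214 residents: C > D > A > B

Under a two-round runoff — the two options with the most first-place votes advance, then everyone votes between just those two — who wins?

Round 1 first-place votes: B 33, C 214, D 148, A 122.
C and D advance.
Runoff: C is preferred to D by 336 voters; D by 181.
C wins the runoff.

C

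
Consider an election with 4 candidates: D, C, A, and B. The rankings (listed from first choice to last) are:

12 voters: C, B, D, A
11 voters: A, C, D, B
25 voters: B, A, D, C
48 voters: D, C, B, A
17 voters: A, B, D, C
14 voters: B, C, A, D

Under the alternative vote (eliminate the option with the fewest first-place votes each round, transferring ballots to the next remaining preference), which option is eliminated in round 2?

A

Round 1: D 48, C 12, A 28, B 39. Eliminate C.
Round 2: D 48, A 28, B 51. Eliminate A.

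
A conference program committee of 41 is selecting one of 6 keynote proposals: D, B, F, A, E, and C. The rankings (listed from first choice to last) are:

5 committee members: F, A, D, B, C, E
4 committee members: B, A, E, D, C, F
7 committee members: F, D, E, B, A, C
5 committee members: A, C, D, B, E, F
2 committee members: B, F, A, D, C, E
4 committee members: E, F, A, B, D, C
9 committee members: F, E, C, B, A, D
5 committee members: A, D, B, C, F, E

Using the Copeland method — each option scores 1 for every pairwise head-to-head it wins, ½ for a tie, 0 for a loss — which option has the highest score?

F

D: beats B, E, and C; loses to F and A → score 3.
B: beats A, E, and C; loses to D and F → score 3.
F: beats D, B, A, E, and C → score 5.
A: beats D, E, and C; loses to B and F → score 3.
E: beats C; loses to D, B, F, and A → score 1.
C: loses to D, B, F, A, and E → score 0.
F has the best pairwise record.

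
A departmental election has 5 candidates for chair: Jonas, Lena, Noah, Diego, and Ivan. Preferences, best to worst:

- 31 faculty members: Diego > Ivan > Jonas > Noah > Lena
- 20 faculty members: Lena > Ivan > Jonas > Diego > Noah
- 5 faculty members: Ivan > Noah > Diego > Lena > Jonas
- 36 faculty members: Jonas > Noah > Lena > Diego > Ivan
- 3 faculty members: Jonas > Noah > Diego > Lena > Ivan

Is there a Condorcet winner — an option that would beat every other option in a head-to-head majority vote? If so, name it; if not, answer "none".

Checking pairwise contests:
Ivan beats Jonas 56–39.
Jonas beats Lena 70–25.
Jonas beats Noah 90–5.
Jonas beats Diego 59–36.
Lena beats Ivan 59–36.
Every option loses at least one head-to-head, so there is no Condorcet winner.

none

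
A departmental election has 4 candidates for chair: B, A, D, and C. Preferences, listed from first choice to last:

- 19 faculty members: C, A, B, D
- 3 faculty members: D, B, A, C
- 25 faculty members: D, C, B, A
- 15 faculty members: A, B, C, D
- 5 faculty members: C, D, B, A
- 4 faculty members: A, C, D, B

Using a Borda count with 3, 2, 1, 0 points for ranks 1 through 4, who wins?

B: 19·1 + 3·2 + 25·1 + 15·2 + 5·1 + 4·0 = 85
A: 19·2 + 3·1 + 25·0 + 15·3 + 5·0 + 4·3 = 98
D: 19·0 + 3·3 + 25·3 + 15·0 + 5·2 + 4·1 = 98
C: 19·3 + 3·0 + 25·2 + 15·1 + 5·3 + 4·2 = 145
C has the highest Borda score (145).

C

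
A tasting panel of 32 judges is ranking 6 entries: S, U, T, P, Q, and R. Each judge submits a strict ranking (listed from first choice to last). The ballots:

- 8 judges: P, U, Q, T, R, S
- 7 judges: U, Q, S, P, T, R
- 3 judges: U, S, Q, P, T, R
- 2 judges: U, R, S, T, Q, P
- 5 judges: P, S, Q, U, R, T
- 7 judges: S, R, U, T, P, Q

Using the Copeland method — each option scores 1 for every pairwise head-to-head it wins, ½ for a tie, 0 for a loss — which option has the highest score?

S: beats T, P, Q, and R; loses to U → score 4.
U: beats S, T, P, Q, and R → score 5.
T: beats R; loses to S, U, P, and Q → score 1.
P: beats T, Q, and R; loses to S and U → score 3.
Q: beats T and R; loses to S, U, and P → score 2.
R: loses to S, U, T, P, and Q → score 0.
U has the best pairwise record.

U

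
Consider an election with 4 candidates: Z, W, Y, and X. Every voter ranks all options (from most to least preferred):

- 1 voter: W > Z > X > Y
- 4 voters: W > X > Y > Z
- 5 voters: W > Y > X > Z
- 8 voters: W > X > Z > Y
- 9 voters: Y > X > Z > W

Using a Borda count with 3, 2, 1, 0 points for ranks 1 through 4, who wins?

Z: 1·2 + 4·0 + 5·0 + 8·1 + 9·1 = 19
W: 1·3 + 4·3 + 5·3 + 8·3 + 9·0 = 54
Y: 1·0 + 4·1 + 5·2 + 8·0 + 9·3 = 41
X: 1·1 + 4·2 + 5·1 + 8·2 + 9·2 = 48
W has the highest Borda score (54).

W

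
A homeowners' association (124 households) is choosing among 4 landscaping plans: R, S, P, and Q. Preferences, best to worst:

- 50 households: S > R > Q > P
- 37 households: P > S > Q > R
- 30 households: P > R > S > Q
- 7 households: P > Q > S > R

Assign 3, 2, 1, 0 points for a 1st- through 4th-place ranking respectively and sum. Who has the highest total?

R: 50·2 + 37·0 + 30·2 + 7·0 = 160
S: 50·3 + 37·2 + 30·1 + 7·1 = 261
P: 50·0 + 37·3 + 30·3 + 7·3 = 222
Q: 50·1 + 37·1 + 30·0 + 7·2 = 101
S has the highest Borda score (261).

S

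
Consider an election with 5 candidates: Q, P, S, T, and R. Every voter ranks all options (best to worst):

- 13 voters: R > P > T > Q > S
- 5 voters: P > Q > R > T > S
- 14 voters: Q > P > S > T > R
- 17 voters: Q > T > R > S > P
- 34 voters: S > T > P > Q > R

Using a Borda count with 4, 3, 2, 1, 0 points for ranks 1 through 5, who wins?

T

Q: 13·1 + 5·3 + 14·4 + 17·4 + 34·1 = 186
P: 13·3 + 5·4 + 14·3 + 17·0 + 34·2 = 169
S: 13·0 + 5·0 + 14·2 + 17·1 + 34·4 = 181
T: 13·2 + 5·1 + 14·1 + 17·3 + 34·3 = 198
R: 13·4 + 5·2 + 14·0 + 17·2 + 34·0 = 96
T has the highest Borda score (198).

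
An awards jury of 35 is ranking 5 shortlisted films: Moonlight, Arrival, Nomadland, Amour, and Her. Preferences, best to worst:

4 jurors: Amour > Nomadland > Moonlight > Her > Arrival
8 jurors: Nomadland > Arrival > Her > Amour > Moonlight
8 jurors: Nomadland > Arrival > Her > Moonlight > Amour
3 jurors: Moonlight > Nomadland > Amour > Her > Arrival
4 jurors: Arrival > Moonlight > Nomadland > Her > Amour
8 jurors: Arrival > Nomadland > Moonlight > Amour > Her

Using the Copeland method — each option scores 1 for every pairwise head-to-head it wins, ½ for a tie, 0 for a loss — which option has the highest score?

Nomadland

Moonlight: beats Amour and Her; loses to Arrival and Nomadland → score 2.
Arrival: beats Moonlight, Amour, and Her; loses to Nomadland → score 3.
Nomadland: beats Moonlight, Arrival, Amour, and Her → score 4.
Amour: loses to Moonlight, Arrival, Nomadland, and Her → score 0.
Her: beats Amour; loses to Moonlight, Arrival, and Nomadland → score 1.
Nomadland has the best pairwise record.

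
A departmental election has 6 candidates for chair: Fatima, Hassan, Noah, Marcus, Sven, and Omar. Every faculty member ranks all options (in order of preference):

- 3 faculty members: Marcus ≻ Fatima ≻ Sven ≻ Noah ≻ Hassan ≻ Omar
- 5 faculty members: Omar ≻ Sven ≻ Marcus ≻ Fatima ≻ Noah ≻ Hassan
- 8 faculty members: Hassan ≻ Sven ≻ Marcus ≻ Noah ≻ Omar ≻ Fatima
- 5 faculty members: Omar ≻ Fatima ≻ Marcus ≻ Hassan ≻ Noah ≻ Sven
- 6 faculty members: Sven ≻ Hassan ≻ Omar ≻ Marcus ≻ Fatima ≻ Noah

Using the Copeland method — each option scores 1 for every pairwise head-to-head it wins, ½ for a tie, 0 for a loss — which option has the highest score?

Fatima: beats Noah; loses to Hassan, Marcus, Sven, and Omar → score 1.
Hassan: beats Fatima, Noah, Marcus, and Omar; loses to Sven → score 4.
Noah: loses to Fatima, Hassan, Marcus, Sven, and Omar → score 0.
Marcus: beats Fatima and Noah; loses to Hassan, Sven, and Omar → score 2.
Sven: beats Fatima, Hassan, Noah, Marcus, and Omar → score 5.
Omar: beats Fatima, Noah, and Marcus; loses to Hassan and Sven → score 3.
Sven has the best pairwise record.

Sven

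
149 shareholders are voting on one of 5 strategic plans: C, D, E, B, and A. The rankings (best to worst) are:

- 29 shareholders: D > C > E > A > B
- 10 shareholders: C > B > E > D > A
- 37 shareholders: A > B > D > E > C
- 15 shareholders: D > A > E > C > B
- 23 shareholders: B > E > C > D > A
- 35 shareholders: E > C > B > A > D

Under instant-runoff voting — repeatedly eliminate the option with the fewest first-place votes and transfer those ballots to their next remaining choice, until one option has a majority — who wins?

Round 1: C 10, D 44, E 35, B 23, A 37. Eliminate C.
Round 2: D 44, E 35, B 33, A 37. Eliminate B.
Round 3: D 44, E 68, A 37. Eliminate A.
Round 4: D 81, E 68. D has a majority.

D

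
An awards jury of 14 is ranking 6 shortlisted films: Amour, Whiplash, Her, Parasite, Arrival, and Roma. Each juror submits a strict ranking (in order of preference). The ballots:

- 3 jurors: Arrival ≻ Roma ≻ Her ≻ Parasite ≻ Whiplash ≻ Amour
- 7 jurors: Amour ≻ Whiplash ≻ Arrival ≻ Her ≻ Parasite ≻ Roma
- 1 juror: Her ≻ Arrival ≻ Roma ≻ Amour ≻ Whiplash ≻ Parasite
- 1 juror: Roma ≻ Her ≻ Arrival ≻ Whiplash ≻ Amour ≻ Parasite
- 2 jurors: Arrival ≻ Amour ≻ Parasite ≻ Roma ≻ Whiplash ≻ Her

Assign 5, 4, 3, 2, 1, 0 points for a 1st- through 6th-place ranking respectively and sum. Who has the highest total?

Arrival

Amour: 3·0 + 7·5 + 1·2 + 1·1 + 2·4 = 46
Whiplash: 3·1 + 7·4 + 1·1 + 1·2 + 2·1 = 36
Her: 3·3 + 7·2 + 1·5 + 1·4 + 2·0 = 32
Parasite: 3·2 + 7·1 + 1·0 + 1·0 + 2·3 = 19
Arrival: 3·5 + 7·3 + 1·4 + 1·3 + 2·5 = 53
Roma: 3·4 + 7·0 + 1·3 + 1·5 + 2·2 = 24
Arrival has the highest Borda score (53).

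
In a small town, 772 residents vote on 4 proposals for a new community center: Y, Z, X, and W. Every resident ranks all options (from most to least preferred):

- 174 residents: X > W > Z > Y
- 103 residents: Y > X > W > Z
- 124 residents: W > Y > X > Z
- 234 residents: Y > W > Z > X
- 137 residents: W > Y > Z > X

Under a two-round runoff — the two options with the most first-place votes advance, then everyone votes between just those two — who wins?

Round 1 first-place votes: Y 337, Z 0, X 174, W 261.
Y and W advance.
Runoff: Y is preferred to W by 337 voters; W by 435.
W wins the runoff.

W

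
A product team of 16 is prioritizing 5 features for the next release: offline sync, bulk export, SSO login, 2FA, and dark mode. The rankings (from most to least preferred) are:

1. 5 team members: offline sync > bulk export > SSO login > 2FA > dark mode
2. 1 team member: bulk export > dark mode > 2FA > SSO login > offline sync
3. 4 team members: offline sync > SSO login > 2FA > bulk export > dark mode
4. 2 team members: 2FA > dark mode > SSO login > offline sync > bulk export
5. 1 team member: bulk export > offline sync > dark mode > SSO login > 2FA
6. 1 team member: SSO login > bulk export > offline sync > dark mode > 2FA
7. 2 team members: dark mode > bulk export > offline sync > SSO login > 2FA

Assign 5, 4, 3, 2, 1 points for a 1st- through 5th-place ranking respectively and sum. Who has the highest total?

offline sync

offline sync: 5·5 + 1·1 + 4·5 + 2·2 + 1·4 + 1·3 + 2·3 = 63
bulk export: 5·4 + 1·5 + 4·2 + 2·1 + 1·5 + 1·4 + 2·4 = 52
SSO login: 5·3 + 1·2 + 4·4 + 2·3 + 1·2 + 1·5 + 2·2 = 50
2FA: 5·2 + 1·3 + 4·3 + 2·5 + 1·1 + 1·1 + 2·1 = 39
dark mode: 5·1 + 1·4 + 4·1 + 2·4 + 1·3 + 1·2 + 2·5 = 36
offline sync has the highest Borda score (63).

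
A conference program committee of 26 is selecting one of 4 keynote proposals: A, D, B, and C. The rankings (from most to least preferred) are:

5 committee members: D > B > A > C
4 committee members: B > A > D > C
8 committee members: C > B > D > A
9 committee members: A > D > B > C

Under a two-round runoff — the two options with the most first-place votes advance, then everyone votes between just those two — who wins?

A

Round 1 first-place votes: A 9, D 5, B 4, C 8.
A and C advance.
Runoff: A is preferred to C by 18 voters; C by 8.
A wins the runoff.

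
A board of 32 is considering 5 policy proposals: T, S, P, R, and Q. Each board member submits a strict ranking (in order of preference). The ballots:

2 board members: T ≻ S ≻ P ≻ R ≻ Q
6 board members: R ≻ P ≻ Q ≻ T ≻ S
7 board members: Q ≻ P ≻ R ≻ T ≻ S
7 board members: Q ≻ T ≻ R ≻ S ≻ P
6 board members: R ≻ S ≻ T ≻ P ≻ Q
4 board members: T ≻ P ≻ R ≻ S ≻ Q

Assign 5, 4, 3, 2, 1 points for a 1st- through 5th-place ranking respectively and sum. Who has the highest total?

T: 2·5 + 6·2 + 7·2 + 7·4 + 6·3 + 4·5 = 102
S: 2·4 + 6·1 + 7·1 + 7·2 + 6·4 + 4·2 = 67
P: 2·3 + 6·4 + 7·4 + 7·1 + 6·2 + 4·4 = 93
R: 2·2 + 6·5 + 7·3 + 7·3 + 6·5 + 4·3 = 118
Q: 2·1 + 6·3 + 7·5 + 7·5 + 6·1 + 4·1 = 100
R has the highest Borda score (118).

R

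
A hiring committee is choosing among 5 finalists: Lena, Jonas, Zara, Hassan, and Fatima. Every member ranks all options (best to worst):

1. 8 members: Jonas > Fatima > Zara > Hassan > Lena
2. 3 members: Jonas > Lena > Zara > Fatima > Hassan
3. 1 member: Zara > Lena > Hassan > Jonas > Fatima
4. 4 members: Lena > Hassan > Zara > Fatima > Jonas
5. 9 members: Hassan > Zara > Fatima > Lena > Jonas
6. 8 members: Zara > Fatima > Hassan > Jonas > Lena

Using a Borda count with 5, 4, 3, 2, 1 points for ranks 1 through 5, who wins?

Zara

Lena: 8·1 + 3·4 + 1·4 + 4·5 + 9·2 + 8·1 = 70
Jonas: 8·5 + 3·5 + 1·2 + 4·1 + 9·1 + 8·2 = 86
Zara: 8·3 + 3·3 + 1·5 + 4·3 + 9·4 + 8·5 = 126
Hassan: 8·2 + 3·1 + 1·3 + 4·4 + 9·5 + 8·3 = 107
Fatima: 8·4 + 3·2 + 1·1 + 4·2 + 9·3 + 8·4 = 106
Zara has the highest Borda score (126).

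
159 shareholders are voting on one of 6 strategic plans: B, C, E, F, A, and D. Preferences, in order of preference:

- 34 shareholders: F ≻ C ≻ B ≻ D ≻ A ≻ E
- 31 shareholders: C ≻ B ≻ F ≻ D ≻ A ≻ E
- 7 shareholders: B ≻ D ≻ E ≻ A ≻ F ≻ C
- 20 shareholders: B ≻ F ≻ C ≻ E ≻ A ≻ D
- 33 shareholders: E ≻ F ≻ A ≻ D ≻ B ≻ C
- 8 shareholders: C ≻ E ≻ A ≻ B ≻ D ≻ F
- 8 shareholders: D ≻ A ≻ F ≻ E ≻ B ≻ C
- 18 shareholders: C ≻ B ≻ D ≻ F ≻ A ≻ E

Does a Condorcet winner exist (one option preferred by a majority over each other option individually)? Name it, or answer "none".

none

Checking pairwise contests:
C beats B 91–68.
F beats C 102–57.
B beats E 110–49.
B beats F 84–75.
B beats A 110–49.
B beats D 118–41.
Every option loses at least one head-to-head, so there is no Condorcet winner.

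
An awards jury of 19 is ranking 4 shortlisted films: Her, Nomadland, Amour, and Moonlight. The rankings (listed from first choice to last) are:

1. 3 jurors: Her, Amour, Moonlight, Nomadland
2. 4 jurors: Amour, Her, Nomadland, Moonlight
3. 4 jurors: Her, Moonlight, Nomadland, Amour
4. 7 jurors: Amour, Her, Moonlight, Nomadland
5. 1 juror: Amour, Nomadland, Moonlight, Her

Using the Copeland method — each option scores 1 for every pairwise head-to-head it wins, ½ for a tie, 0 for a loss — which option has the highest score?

Amour

Her: beats Nomadland and Moonlight; loses to Amour → score 2.
Nomadland: loses to Her, Amour, and Moonlight → score 0.
Amour: beats Her, Nomadland, and Moonlight → score 3.
Moonlight: beats Nomadland; loses to Her and Amour → score 1.
Amour has the best pairwise record.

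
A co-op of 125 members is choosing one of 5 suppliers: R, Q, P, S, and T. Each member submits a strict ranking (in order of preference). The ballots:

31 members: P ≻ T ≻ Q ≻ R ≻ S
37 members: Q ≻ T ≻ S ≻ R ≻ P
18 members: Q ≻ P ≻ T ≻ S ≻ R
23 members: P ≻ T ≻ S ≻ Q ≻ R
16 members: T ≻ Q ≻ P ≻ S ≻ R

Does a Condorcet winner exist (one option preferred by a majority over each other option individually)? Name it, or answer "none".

none

Checking pairwise contests:
Q beats R 125–0.
T beats Q 70–55.
Q beats P 71–54.
Q beats S 102–23.
P beats T 72–53.
Every option loses at least one head-to-head, so there is no Condorcet winner.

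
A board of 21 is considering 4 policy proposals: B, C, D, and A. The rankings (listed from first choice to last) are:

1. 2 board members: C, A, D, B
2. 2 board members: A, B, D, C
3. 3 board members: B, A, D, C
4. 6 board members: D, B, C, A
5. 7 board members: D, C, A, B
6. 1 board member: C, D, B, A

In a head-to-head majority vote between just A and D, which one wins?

D

Voters preferring A to D: 7; preferring D to A: 14.
D wins the head-to-head.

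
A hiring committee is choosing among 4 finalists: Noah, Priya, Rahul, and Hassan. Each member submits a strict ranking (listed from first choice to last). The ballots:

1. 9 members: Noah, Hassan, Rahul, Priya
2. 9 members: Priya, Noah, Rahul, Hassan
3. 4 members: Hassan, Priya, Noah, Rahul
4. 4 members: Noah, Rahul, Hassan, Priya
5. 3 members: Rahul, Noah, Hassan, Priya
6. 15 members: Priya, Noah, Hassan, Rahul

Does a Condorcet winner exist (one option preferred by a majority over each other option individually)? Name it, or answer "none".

Priya

Priya vs Noah: 28–16 for Priya.
Priya vs Rahul: 28–16 for Priya.
Priya vs Hassan: 24–20 for Priya.
Priya beats every other option head-to-head.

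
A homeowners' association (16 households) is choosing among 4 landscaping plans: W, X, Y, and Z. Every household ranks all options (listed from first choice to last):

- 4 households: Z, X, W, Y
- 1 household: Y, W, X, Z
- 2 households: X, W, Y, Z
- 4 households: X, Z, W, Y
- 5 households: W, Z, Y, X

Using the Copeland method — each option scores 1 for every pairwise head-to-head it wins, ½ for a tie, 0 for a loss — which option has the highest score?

Z

W: beats Y; ties Z; loses to X → score 1.5.
X: beats W and Y; loses to Z → score 2.
Y: loses to W, X, and Z → score 0.
Z: beats X and Y; ties W → score 2.5.
Z has the best pairwise record.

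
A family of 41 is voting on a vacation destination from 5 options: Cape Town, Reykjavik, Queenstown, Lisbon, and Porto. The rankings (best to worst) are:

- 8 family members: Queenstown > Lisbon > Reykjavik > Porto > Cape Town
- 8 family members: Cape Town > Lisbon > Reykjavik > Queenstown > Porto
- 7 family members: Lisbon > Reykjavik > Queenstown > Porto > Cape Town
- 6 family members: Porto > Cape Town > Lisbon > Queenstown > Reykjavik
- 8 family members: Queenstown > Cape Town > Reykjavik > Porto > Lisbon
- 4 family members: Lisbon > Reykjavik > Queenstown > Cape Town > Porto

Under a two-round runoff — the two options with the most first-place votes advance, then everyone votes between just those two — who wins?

Round 1 first-place votes: Cape Town 8, Reykjavik 0, Queenstown 16, Lisbon 11, Porto 6.
Queenstown and Lisbon advance.
Runoff: Queenstown is preferred to Lisbon by 16 voters; Lisbon by 25.
Lisbon wins the runoff.

Lisbon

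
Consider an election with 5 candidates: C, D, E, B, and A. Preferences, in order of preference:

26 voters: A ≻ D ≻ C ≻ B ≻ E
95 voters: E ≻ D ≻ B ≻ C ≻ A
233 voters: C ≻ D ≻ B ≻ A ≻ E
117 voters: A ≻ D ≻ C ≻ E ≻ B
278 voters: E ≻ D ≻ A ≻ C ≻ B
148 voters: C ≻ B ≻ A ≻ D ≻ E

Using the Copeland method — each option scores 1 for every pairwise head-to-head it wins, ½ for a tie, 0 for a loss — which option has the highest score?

C: beats E, B, and A; loses to D → score 3.
D: beats C, E, B, and A → score 4.
E: beats B; loses to C, D, and A → score 1.
B: beats A; loses to C, D, and E → score 1.
A: beats E; loses to C, D, and B → score 1.
D has the best pairwise record.

D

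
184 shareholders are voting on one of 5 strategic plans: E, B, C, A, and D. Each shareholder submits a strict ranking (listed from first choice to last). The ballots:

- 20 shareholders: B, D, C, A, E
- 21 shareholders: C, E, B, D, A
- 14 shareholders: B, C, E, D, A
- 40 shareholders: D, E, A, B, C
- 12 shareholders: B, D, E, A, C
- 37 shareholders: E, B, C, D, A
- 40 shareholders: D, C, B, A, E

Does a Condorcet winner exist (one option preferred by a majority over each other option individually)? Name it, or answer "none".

none

Checking pairwise contests:
C beats E 95–89.
E beats B 98–86.
B beats C 123–61.
E beats A 124–60.
B beats D 104–80.
Every option loses at least one head-to-head, so there is no Condorcet winner.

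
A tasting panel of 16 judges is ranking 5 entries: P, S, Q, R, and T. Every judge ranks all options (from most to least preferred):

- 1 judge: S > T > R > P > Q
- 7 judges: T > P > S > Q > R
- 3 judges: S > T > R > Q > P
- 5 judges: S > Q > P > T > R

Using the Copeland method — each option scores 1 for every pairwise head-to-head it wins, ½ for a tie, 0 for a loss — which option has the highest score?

S

P: beats R; ties Q; loses to S and T → score 1.5.
S: beats P, Q, R, and T → score 4.
Q: beats R; ties P; loses to S and T → score 1.5.
R: loses to P, S, Q, and T → score 0.
T: beats P, Q, and R; loses to S → score 3.
S has the best pairwise record.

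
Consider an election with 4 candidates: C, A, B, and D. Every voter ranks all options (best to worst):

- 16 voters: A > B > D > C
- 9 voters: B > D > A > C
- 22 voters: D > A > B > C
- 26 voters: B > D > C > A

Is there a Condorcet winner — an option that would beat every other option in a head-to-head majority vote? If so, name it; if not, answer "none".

Checking pairwise contests:
A beats C 47–26.
D beats A 57–16.
A beats B 38–35.
B beats D 51–22.
Every option loses at least one head-to-head, so there is no Condorcet winner.

none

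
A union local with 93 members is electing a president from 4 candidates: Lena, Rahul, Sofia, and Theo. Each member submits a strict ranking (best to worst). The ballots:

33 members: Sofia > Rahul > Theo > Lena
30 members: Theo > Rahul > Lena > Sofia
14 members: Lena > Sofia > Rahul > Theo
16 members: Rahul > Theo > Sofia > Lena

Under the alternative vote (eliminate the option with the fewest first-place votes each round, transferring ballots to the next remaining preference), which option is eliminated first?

Lena

Round 1: Lena 14, Rahul 16, Sofia 33, Theo 30. Eliminate Lena.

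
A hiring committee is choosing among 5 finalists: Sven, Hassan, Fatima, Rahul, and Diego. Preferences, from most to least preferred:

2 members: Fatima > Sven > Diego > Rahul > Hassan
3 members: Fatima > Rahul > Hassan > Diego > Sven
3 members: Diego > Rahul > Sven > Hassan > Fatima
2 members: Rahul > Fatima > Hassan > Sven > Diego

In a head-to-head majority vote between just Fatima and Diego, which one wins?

Voters preferring Fatima to Diego: 7; preferring Diego to Fatima: 3.
Fatima wins the head-to-head.

Fatima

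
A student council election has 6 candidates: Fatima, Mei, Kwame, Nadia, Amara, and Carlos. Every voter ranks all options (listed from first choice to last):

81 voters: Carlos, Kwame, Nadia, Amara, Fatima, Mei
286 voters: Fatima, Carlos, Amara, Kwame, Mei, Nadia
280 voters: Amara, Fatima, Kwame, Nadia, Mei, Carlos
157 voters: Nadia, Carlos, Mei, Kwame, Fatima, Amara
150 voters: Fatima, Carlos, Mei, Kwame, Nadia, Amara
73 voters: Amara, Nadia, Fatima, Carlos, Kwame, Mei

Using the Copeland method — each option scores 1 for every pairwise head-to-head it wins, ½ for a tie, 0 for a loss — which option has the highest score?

Fatima

Fatima: beats Mei, Kwame, Nadia, Amara, and Carlos → score 5.
Mei: loses to Fatima, Kwame, Nadia, Amara, and Carlos → score 0.
Kwame: beats Mei and Nadia; loses to Fatima, Amara, and Carlos → score 2.
Nadia: beats Mei; loses to Fatima, Kwame, Amara, and Carlos → score 1.
Amara: beats Mei, Kwame, and Nadia; loses to Fatima and Carlos → score 3.
Carlos: beats Mei, Kwame, Nadia, and Amara; loses to Fatima → score 4.
Fatima has the best pairwise record.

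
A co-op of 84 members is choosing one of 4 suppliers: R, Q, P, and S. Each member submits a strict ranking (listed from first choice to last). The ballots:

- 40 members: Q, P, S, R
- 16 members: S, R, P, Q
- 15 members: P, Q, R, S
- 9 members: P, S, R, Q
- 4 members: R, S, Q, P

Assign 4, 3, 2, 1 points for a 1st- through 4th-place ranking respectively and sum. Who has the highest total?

P

R: 40·1 + 16·3 + 15·2 + 9·2 + 4·4 = 152
Q: 40·4 + 16·1 + 15·3 + 9·1 + 4·2 = 238
P: 40·3 + 16·2 + 15·4 + 9·4 + 4·1 = 252
S: 40·2 + 16·4 + 15·1 + 9·3 + 4·3 = 198
P has the highest Borda score (252).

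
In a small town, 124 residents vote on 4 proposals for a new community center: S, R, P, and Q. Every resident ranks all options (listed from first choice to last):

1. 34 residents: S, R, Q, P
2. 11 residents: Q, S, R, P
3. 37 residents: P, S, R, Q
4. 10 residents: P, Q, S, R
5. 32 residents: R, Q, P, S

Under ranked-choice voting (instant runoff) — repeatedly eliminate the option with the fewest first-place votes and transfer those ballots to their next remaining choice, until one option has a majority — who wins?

P

Round 1: S 34, R 32, P 47, Q 11. Eliminate Q.
Round 2: S 45, R 32, P 47. Eliminate R.
Round 3: S 45, P 79. P has a majority.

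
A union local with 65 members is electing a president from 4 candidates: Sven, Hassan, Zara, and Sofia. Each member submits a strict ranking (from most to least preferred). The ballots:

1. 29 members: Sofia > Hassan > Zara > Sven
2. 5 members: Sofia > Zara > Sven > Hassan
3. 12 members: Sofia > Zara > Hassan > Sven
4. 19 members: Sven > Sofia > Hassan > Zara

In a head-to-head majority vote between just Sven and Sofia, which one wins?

Sofia

Voters preferring Sven to Sofia: 19; preferring Sofia to Sven: 46.
Sofia wins the head-to-head.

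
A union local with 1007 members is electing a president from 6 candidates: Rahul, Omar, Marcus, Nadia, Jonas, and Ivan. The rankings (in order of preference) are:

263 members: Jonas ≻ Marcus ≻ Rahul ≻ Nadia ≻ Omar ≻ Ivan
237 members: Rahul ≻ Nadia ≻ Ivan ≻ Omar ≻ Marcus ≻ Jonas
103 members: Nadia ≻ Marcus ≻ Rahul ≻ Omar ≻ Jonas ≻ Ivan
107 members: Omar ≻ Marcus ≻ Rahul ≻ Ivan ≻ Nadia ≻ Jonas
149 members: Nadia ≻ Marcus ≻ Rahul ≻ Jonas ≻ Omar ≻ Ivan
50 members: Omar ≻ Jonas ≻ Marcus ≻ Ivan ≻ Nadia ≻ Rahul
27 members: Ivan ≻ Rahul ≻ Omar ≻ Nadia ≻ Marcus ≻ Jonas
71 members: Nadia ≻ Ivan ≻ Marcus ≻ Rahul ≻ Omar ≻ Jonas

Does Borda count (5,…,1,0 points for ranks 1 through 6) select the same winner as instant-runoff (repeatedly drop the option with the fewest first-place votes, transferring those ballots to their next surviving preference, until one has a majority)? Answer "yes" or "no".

yes

Borda — scores: Rahul 3301, Omar 2029, Marcus 3115, Nadia 3300, Jonas 1916, Ivan 1444. Winner: Rahul.
Instant-runoff — R1 Rahul 237, Omar 157, Marcus 0, Nadia 323, Jonas 263, Ivan 27 (Marcus out); R2 Rahul 237, Omar 157, Nadia 323, Jonas 263, Ivan 27 (Ivan out); R3 Rahul 264, Omar 157, Nadia 323, Jonas 263 (Omar out); R4 Rahul 371, Nadia 323, Jonas 313 (Jonas out); R5 Rahul 634, Nadia 373 (Rahul winner). Winner: Rahul.
The two methods agree.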